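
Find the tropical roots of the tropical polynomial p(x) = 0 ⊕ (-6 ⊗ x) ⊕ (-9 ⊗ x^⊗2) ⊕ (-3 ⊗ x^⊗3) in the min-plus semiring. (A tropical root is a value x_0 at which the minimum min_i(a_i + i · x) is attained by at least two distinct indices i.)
Roots: {-6, 3, 6}

Each tropical root is a break point of the lower envelope of the lines y = a_i + i · x (there are 4 lines, with slopes 0, 1, ..., 3). Only the lines that attain the minimum somewhere contribute to roots; other lines are dominated. Here the surviving (envelope) indices are i = 3, i = 2, i = 1, i = 0.
Intersections between consecutive envelope lines give the roots: for adjacent envelope indices i < j the intersection is x = (a_i − a_j) / (j − i). Reading off the sorted break points: {-6, 3, 6}.
Verification: at each break x_0, at least two indices attain the minimum of min_i(a_i + i · x_0).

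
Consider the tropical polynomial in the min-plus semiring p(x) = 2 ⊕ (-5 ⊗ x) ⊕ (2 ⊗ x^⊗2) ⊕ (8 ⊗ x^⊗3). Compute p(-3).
p(-3) = -8

A tropical monomial a ⊗ x^⊗i evaluates to a + i · x. Evaluating each term at x = -3:
  Term 0 contributes 2 + 0 · -3 = 2
  Term 1 contributes -5 + 1 · -3 = -8
  Term 2 contributes 2 + 2 · -3 = -4
  Term 3 contributes 8 + 3 · -3 = -1
p(-3) = ⊕ of these = min[2, -8, -4, -1] = -8.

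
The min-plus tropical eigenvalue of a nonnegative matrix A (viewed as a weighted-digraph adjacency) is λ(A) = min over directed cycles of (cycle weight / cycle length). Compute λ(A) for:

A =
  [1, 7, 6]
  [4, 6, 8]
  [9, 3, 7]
λ(A) = 1

Enumerate directed cycles and compute their means (weight / length). Sample:
  cycle 0 → 0: weight = 1, length = 1, mean = 1/1 ≈ 1.000
  cycle 1 → 1: weight = 6, length = 1, mean = 6/1 ≈ 6.000
  cycle 2 → 2: weight = 7, length = 1, mean = 7/1 ≈ 7.000
  cycle 0 → 1 → 0: weight = 11, length = 2, mean = 11/2 ≈ 5.500
  cycle 0 → 2 → 0: weight = 15, length = 2, mean = 15/2 ≈ 7.500
  cycle 1 → 0 → 1: weight = 11, length = 2, mean = 11/2 ≈ 5.500
Minimum mean = 1.000, attained e.g. along the cycle 0 → 0 with weight 1 and length 1. So λ(A) = 1/1 = 1.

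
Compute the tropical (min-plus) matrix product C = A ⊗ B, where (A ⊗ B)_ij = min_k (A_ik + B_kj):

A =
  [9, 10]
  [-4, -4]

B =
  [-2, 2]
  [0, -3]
A ⊗ B =
  [7, 7]
  [-6, -7]

Apply the min-plus product entry-by-entry:
  C[0][0] = min over k of (A[0][0] + B[0][0] = 9 + -2 = 7, A[0][1] + B[1][0] = 10 + 0 = 10) = 7 (attained at k = 0)
  C[0][1] = min over k of (A[0][0] + B[0][1] = 9 + 2 = 11, A[0][1] + B[1][1] = 10 + -3 = 7) = 7 (attained at k = 1)
  C[1][0] = min over k of (A[1][0] + B[0][0] = -4 + -2 = -6, A[1][1] + B[1][0] = -4 + 0 = -4) = -6 (attained at k = 0)
  C[1][1] = min over k of (A[1][0] + B[0][1] = -4 + 2 = -2, A[1][1] + B[1][1] = -4 + -3 = -7) = -7 (attained at k = 1)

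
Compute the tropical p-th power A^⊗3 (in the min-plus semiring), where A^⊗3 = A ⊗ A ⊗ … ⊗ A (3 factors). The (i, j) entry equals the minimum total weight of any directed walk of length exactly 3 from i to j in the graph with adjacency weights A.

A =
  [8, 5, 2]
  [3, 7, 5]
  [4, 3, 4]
A^⊗3 =
  [8, 9, 8]
  [9, 8, 9]
  [10, 9, 8]

Each entry (A^⊗3)_ij equals the minimum over all length-3 walks i = v_0 → v_1 → … → v_3 = j of Σ_t A[v_t][v_{t+1}]. For example, for (i, j) = (0, 2) we minimise over 9 possible intermediate vertex sequences; the minimum is 8, attained along the walk 0 → 2 → 0 → 2.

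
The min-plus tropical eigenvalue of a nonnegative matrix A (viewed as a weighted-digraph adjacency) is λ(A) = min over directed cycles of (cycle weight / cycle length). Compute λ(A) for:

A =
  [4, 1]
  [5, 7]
λ(A) = 3

Enumerate directed cycles and compute their means (weight / length). Sample:
  cycle 0 → 0: weight = 4, length = 1, mean = 4/1 ≈ 4.000
  cycle 1 → 1: weight = 7, length = 1, mean = 7/1 ≈ 7.000
  cycle 0 → 1 → 0: weight = 6, length = 2, mean = 6/2 ≈ 3.000
  cycle 1 → 0 → 1: weight = 6, length = 2, mean = 6/2 ≈ 3.000
Minimum mean = 3.000, attained e.g. along the cycle 0 → 1 → 0 with weight 6 and length 2. So λ(A) = 6/2 = 3.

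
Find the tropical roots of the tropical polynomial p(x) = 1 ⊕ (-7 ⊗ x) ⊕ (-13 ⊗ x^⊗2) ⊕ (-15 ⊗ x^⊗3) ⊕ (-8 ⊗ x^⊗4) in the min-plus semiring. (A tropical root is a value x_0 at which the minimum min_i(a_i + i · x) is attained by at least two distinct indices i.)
Roots: {-7, 2, 6, 8}

Each tropical root is a break point of the lower envelope of the lines y = a_i + i · x (there are 5 lines, with slopes 0, 1, ..., 4). Only the lines that attain the minimum somewhere contribute to roots; other lines are dominated. Here the surviving (envelope) indices are i = 4, i = 3, i = 2, i = 1, i = 0.
Intersections between consecutive envelope lines give the roots: for adjacent envelope indices i < j the intersection is x = (a_i − a_j) / (j − i). Reading off the sorted break points: {-7, 2, 6, 8}.
Verification: at each break x_0, at least two indices attain the minimum of min_i(a_i + i · x_0).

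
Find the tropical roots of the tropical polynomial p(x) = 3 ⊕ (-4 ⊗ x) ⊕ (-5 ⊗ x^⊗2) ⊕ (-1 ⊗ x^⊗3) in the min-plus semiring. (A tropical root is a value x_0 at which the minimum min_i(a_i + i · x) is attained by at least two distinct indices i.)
Roots: {-4, 1, 7}

Each tropical root is a break point of the lower envelope of the lines y = a_i + i · x (there are 4 lines, with slopes 0, 1, ..., 3). Only the lines that attain the minimum somewhere contribute to roots; other lines are dominated. Here the surviving (envelope) indices are i = 3, i = 2, i = 1, i = 0.
Intersections between consecutive envelope lines give the roots: for adjacent envelope indices i < j the intersection is x = (a_i − a_j) / (j − i). Reading off the sorted break points: {-4, 1, 7}.
Verification: at each break x_0, at least two indices attain the minimum of min_i(a_i + i · x_0).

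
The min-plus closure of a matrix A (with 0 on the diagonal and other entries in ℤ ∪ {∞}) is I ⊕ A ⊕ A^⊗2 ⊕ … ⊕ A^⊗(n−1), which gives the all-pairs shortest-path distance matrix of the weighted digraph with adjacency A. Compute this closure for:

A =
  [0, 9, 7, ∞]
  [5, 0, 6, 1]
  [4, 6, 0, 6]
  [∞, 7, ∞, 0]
Closure =
  [0, 9, 7, 10]
  [5, 0, 6, 1]
  [4, 6, 0, 6]
  [12, 7, 13, 0]

This is the Floyd-Warshall all-pairs shortest-path computation. For each intermediate vertex k = 0, 1, …, 3, update dist[i][j] ← min(dist[i][j], dist[i][k] + dist[k][j]). The final matrix gives, for each (i, j), the minimum total weight of any directed path from i to j (possibly empty when i = j).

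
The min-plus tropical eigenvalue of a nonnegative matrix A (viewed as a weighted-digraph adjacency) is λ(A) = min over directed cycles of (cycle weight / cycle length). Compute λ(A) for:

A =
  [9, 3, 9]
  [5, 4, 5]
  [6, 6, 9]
λ(A) = 4

Enumerate directed cycles and compute their means (weight / length). Sample:
  cycle 0 → 0: weight = 9, length = 1, mean = 9/1 ≈ 9.000
  cycle 1 → 1: weight = 4, length = 1, mean = 4/1 ≈ 4.000
  cycle 2 → 2: weight = 9, length = 1, mean = 9/1 ≈ 9.000
  cycle 0 → 1 → 0: weight = 8, length = 2, mean = 8/2 ≈ 4.000
  cycle 0 → 2 → 0: weight = 15, length = 2, mean = 15/2 ≈ 7.500
  cycle 1 → 0 → 1: weight = 8, length = 2, mean = 8/2 ≈ 4.000
Minimum mean = 4.000, attained e.g. along the cycle 1 → 1 with weight 4 and length 1. So λ(A) = 4/1 = 4.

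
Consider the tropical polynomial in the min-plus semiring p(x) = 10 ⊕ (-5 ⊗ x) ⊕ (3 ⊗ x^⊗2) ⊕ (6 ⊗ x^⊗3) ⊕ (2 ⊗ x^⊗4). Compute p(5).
p(5) = 0

A tropical monomial a ⊗ x^⊗i evaluates to a + i · x. Evaluating each term at x = 5:
  Term 0 contributes 10 + 0 · 5 = 10
  Term 1 contributes -5 + 1 · 5 = 0
  Term 2 contributes 3 + 2 · 5 = 13
  Term 3 contributes 6 + 3 · 5 = 21
  Term 4 contributes 2 + 4 · 5 = 22
p(5) = ⊕ of these = min[10, 0, 13, 21, 22] = 0.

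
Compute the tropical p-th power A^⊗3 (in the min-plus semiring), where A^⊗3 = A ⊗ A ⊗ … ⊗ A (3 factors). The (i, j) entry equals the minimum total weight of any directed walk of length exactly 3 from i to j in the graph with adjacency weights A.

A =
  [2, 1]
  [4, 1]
A^⊗3 =
  [6, 3]
  [6, 3]

Each entry (A^⊗3)_ij equals the minimum over all length-3 walks i = v_0 → v_1 → … → v_3 = j of Σ_t A[v_t][v_{t+1}]. For example, for (i, j) = (0, 1) we minimise over 4 possible intermediate vertex sequences; the minimum is 3, attained along the walk 0 → 1 → 1 → 1.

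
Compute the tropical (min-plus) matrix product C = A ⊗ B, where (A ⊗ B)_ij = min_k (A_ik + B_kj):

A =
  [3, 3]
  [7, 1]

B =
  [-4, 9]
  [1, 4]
A ⊗ B =
  [-1, 7]
  [2, 5]

Apply the min-plus product entry-by-entry:
  C[0][0] = min over k of (A[0][0] + B[0][0] = 3 + -4 = -1, A[0][1] + B[1][0] = 3 + 1 = 4) = -1 (attained at k = 0)
  C[0][1] = min over k of (A[0][0] + B[0][1] = 3 + 9 = 12, A[0][1] + B[1][1] = 3 + 4 = 7) = 7 (attained at k = 1)
  C[1][0] = min over k of (A[1][0] + B[0][0] = 7 + -4 = 3, A[1][1] + B[1][0] = 1 + 1 = 2) = 2 (attained at k = 1)
  C[1][1] = min over k of (A[1][0] + B[0][1] = 7 + 9 = 16, A[1][1] + B[1][1] = 1 + 4 = 5) = 5 (attained at k = 1)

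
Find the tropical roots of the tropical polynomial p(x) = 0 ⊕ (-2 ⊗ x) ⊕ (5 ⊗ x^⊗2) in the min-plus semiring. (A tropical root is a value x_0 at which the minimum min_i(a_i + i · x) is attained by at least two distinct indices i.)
Roots: {-7, 2}

Each tropical root is a break point of the lower envelope of the lines y = a_i + i · x (there are 3 lines, with slopes 0, 1, ..., 2). Only the lines that attain the minimum somewhere contribute to roots; other lines are dominated. Here the surviving (envelope) indices are i = 2, i = 1, i = 0.
Intersections between consecutive envelope lines give the roots: for adjacent envelope indices i < j the intersection is x = (a_i − a_j) / (j − i). Reading off the sorted break points: {-7, 2}.
Verification: at each break x_0, at least two indices attain the minimum of min_i(a_i + i · x_0).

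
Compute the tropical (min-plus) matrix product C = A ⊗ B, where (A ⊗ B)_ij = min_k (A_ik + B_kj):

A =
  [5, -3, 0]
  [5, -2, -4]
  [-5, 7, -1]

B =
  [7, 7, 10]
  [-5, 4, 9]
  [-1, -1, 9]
A ⊗ B =
  [-8, -1, 6]
  [-7, -5, 5]
  [-2, -2, 5]

Apply the min-plus product entry-by-entry:
  C[0][0] = min over k of (A[0][0] + B[0][0] = 5 + 7 = 12, A[0][1] + B[1][0] = -3 + -5 = -8, A[0][2] + B[2][0] = 0 + -1 = -1) = -8 (attained at k = 1)
  C[0][1] = min over k of (A[0][0] + B[0][1] = 5 + 7 = 12, A[0][1] + B[1][1] = -3 + 4 = 1, A[0][2] + B[2][1] = 0 + -1 = -1) = -1 (attained at k = 2)
  C[0][2] = min over k of (A[0][0] + B[0][2] = 5 + 10 = 15, A[0][1] + B[1][2] = -3 + 9 = 6, A[0][2] + B[2][2] = 0 + 9 = 9) = 6 (attained at k = 1)
  C[1][0] = min over k of (A[1][0] + B[0][0] = 5 + 7 = 12, A[1][1] + B[1][0] = -2 + -5 = -7, A[1][2] + B[2][0] = -4 + -1 = -5) = -7 (attained at k = 1)
  C[1][1] = min over k of (A[1][0] + B[0][1] = 5 + 7 = 12, A[1][1] + B[1][1] = -2 + 4 = 2, A[1][2] + B[2][1] = -4 + -1 = -5) = -5 (attained at k = 2)
  C[1][2] = min over k of (A[1][0] + B[0][2] = 5 + 10 = 15, A[1][1] + B[1][2] = -2 + 9 = 7, A[1][2] + B[2][2] = -4 + 9 = 5) = 5 (attained at k = 2)
  C[2][0] = min over k of (A[2][0] + B[0][0] = -5 + 7 = 2, A[2][1] + B[1][0] = 7 + -5 = 2, A[2][2] + B[2][0] = -1 + -1 = -2) = -2 (attained at k = 2)
  C[2][1] = min over k of (A[2][0] + B[0][1] = -5 + 7 = 2, A[2][1] + B[1][1] = 7 + 4 = 11, A[2][2] + B[2][1] = -1 + -1 = -2) = -2 (attained at k = 2)
  C[2][2] = min over k of (A[2][0] + B[0][2] = -5 + 10 = 5, A[2][1] + B[1][2] = 7 + 9 = 16, A[2][2] + B[2][2] = -1 + 9 = 8) = 5 (attained at k = 0)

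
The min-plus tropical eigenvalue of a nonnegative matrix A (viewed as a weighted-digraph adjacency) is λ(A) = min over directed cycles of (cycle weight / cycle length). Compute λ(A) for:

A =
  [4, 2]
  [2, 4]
λ(A) = 2

Enumerate directed cycles and compute their means (weight / length). Sample:
  cycle 0 → 0: weight = 4, length = 1, mean = 4/1 ≈ 4.000
  cycle 1 → 1: weight = 4, length = 1, mean = 4/1 ≈ 4.000
  cycle 0 → 1 → 0: weight = 4, length = 2, mean = 4/2 ≈ 2.000
  cycle 1 → 0 → 1: weight = 4, length = 2, mean = 4/2 ≈ 2.000
Minimum mean = 2.000, attained e.g. along the cycle 0 → 1 → 0 with weight 4 and length 2. So λ(A) = 4/2 = 2.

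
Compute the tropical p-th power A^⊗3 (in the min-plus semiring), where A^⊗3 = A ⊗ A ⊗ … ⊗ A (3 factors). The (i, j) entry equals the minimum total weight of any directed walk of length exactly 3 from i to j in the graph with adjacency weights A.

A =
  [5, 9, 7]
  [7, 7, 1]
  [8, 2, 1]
A^⊗3 =
  [15, 10, 9]
  [10, 4, 3]
  [10, 4, 3]

Each entry (A^⊗3)_ij equals the minimum over all length-3 walks i = v_0 → v_1 → … → v_3 = j of Σ_t A[v_t][v_{t+1}]. For example, for (i, j) = (0, 2) we minimise over 9 possible intermediate vertex sequences; the minimum is 9, attained along the walk 0 → 2 → 2 → 2.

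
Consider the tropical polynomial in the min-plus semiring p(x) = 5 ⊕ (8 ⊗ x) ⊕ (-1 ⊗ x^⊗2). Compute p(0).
p(0) = -1

A tropical monomial a ⊗ x^⊗i evaluates to a + i · x. Evaluating each term at x = 0:
  Term 0 contributes 5 + 0 · 0 = 5
  Term 1 contributes 8 + 1 · 0 = 8
  Term 2 contributes -1 + 2 · 0 = -1
p(0) = ⊕ of these = min[5, 8, -1] = -1.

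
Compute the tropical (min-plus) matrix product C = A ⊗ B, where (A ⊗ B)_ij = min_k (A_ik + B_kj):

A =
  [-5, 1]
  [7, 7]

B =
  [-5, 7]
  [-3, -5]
A ⊗ B =
  [-10, -4]
  [2, 2]

Apply the min-plus product entry-by-entry:
  C[0][0] = min over k of (A[0][0] + B[0][0] = -5 + -5 = -10, A[0][1] + B[1][0] = 1 + -3 = -2) = -10 (attained at k = 0)
  C[0][1] = min over k of (A[0][0] + B[0][1] = -5 + 7 = 2, A[0][1] + B[1][1] = 1 + -5 = -4) = -4 (attained at k = 1)
  C[1][0] = min over k of (A[1][0] + B[0][0] = 7 + -5 = 2, A[1][1] + B[1][0] = 7 + -3 = 4) = 2 (attained at k = 0)
  C[1][1] = min over k of (A[1][0] + B[0][1] = 7 + 7 = 14, A[1][1] + B[1][1] = 7 + -5 = 2) = 2 (attained at k = 1)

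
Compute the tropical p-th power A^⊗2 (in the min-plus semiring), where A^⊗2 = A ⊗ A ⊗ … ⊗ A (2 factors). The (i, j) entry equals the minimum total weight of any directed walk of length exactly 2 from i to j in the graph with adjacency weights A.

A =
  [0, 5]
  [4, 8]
A^⊗2 =
  [0, 5]
  [4, 9]

Each entry (A^⊗2)_ij equals the minimum over all length-2 walks i = v_0 → v_1 → … → v_2 = j of Σ_t A[v_t][v_{t+1}]. For example, for (i, j) = (0, 1) we minimise over 2 possible intermediate vertex sequences; the minimum is 5, attained along the walk 0 → 0 → 1.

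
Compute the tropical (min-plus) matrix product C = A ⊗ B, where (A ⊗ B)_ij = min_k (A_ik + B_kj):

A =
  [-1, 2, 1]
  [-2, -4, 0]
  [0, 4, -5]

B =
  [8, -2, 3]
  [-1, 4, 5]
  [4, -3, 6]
A ⊗ B =
  [1, -3, 2]
  [-5, -4, 1]
  [-1, -8, 1]

Apply the min-plus product entry-by-entry:
  C[0][0] = min over k of (A[0][0] + B[0][0] = -1 + 8 = 7, A[0][1] + B[1][0] = 2 + -1 = 1, A[0][2] + B[2][0] = 1 + 4 = 5) = 1 (attained at k = 1)
  C[0][1] = min over k of (A[0][0] + B[0][1] = -1 + -2 = -3, A[0][1] + B[1][1] = 2 + 4 = 6, A[0][2] + B[2][1] = 1 + -3 = -2) = -3 (attained at k = 0)
  C[0][2] = min over k of (A[0][0] + B[0][2] = -1 + 3 = 2, A[0][1] + B[1][2] = 2 + 5 = 7, A[0][2] + B[2][2] = 1 + 6 = 7) = 2 (attained at k = 0)
  C[1][0] = min over k of (A[1][0] + B[0][0] = -2 + 8 = 6, A[1][1] + B[1][0] = -4 + -1 = -5, A[1][2] + B[2][0] = 0 + 4 = 4) = -5 (attained at k = 1)
  C[1][1] = min over k of (A[1][0] + B[0][1] = -2 + -2 = -4, A[1][1] + B[1][1] = -4 + 4 = 0, A[1][2] + B[2][1] = 0 + -3 = -3) = -4 (attained at k = 0)
  C[1][2] = min over k of (A[1][0] + B[0][2] = -2 + 3 = 1, A[1][1] + B[1][2] = -4 + 5 = 1, A[1][2] + B[2][2] = 0 + 6 = 6) = 1 (attained at k = 0)
  C[2][0] = min over k of (A[2][0] + B[0][0] = 0 + 8 = 8, A[2][1] + B[1][0] = 4 + -1 = 3, A[2][2] + B[2][0] = -5 + 4 = -1) = -1 (attained at k = 2)
  C[2][1] = min over k of (A[2][0] + B[0][1] = 0 + -2 = -2, A[2][1] + B[1][1] = 4 + 4 = 8, A[2][2] + B[2][1] = -5 + -3 = -8) = -8 (attained at k = 2)
  C[2][2] = min over k of (A[2][0] + B[0][2] = 0 + 3 = 3, A[2][1] + B[1][2] = 4 + 5 = 9, A[2][2] + B[2][2] = -5 + 6 = 1) = 1 (attained at k = 2)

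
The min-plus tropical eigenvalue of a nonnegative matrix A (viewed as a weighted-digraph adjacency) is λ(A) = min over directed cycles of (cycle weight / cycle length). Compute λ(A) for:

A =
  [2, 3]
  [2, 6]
λ(A) = 2

Enumerate directed cycles and compute their means (weight / length). Sample:
  cycle 0 → 0: weight = 2, length = 1, mean = 2/1 ≈ 2.000
  cycle 1 → 1: weight = 6, length = 1, mean = 6/1 ≈ 6.000
  cycle 0 → 1 → 0: weight = 5, length = 2, mean = 5/2 ≈ 2.500
  cycle 1 → 0 → 1: weight = 5, length = 2, mean = 5/2 ≈ 2.500
Minimum mean = 2.000, attained e.g. along the cycle 0 → 0 with weight 2 and length 1. So λ(A) = 2/1 = 2.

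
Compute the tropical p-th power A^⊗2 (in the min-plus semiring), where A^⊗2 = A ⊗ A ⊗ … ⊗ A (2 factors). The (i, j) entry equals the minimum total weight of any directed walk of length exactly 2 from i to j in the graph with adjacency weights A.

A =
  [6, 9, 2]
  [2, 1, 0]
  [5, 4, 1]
A^⊗2 =
  [7, 6, 3]
  [3, 2, 1]
  [6, 5, 2]

Each entry (A^⊗2)_ij equals the minimum over all length-2 walks i = v_0 → v_1 → … → v_2 = j of Σ_t A[v_t][v_{t+1}]. For example, for (i, j) = (0, 2) we minimise over 3 possible intermediate vertex sequences; the minimum is 3, attained along the walk 0 → 2 → 2.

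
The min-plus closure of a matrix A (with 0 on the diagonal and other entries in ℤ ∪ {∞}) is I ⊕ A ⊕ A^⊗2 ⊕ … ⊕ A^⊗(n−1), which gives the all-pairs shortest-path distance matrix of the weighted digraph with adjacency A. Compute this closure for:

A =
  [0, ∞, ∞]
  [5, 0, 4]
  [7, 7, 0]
Closure =
  [0, ∞, ∞]
  [5, 0, 4]
  [7, 7, 0]

This is the Floyd-Warshall all-pairs shortest-path computation. For each intermediate vertex k = 0, 1, …, 2, update dist[i][j] ← min(dist[i][j], dist[i][k] + dist[k][j]). The final matrix gives, for each (i, j), the minimum total weight of any directed path from i to j (possibly empty when i = j).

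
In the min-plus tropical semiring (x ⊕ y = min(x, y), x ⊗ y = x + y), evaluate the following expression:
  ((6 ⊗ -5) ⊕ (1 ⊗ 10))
((6 ⊗ -5) ⊕ (1 ⊗ 10)) = 1

Expand innermost to outermost. Recall ⊕ takes the minimum of its arguments and ⊗ takes their sum. Working out the expression ((6 ⊗ -5) ⊕ (1 ⊗ 10)) gives 1.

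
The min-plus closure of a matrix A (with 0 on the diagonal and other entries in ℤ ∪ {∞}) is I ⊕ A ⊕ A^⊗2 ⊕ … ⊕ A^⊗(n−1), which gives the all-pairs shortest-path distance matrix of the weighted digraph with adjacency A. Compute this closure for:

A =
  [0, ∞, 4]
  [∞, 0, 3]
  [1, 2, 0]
Closure =
  [0, 6, 4]
  [4, 0, 3]
  [1, 2, 0]

This is the Floyd-Warshall all-pairs shortest-path computation. For each intermediate vertex k = 0, 1, …, 2, update dist[i][j] ← min(dist[i][j], dist[i][k] + dist[k][j]). The final matrix gives, for each (i, j), the minimum total weight of any directed path from i to j (possibly empty when i = j).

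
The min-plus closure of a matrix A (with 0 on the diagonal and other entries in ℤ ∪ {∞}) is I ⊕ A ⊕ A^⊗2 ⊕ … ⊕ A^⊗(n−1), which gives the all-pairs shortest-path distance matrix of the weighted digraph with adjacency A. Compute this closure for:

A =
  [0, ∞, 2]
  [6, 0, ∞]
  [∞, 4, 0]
Closure =
  [0, 6, 2]
  [6, 0, 8]
  [10, 4, 0]

This is the Floyd-Warshall all-pairs shortest-path computation. For each intermediate vertex k = 0, 1, …, 2, update dist[i][j] ← min(dist[i][j], dist[i][k] + dist[k][j]). The final matrix gives, for each (i, j), the minimum total weight of any directed path from i to j (possibly empty when i = j).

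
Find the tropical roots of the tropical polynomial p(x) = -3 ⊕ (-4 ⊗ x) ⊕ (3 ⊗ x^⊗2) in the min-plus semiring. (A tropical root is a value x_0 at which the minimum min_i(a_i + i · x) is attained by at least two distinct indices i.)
Roots: {-7, 1}

Each tropical root is a break point of the lower envelope of the lines y = a_i + i · x (there are 3 lines, with slopes 0, 1, ..., 2). Only the lines that attain the minimum somewhere contribute to roots; other lines are dominated. Here the surviving (envelope) indices are i = 2, i = 1, i = 0.
Intersections between consecutive envelope lines give the roots: for adjacent envelope indices i < j the intersection is x = (a_i − a_j) / (j − i). Reading off the sorted break points: {-7, 1}.
Verification: at each break x_0, at least two indices attain the minimum of min_i(a_i + i · x_0).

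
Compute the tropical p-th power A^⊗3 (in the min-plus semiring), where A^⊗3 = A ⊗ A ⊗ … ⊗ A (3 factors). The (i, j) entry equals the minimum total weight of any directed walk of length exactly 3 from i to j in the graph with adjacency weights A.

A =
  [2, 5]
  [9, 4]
A^⊗3 =
  [6, 9]
  [13, 12]

Each entry (A^⊗3)_ij equals the minimum over all length-3 walks i = v_0 → v_1 → … → v_3 = j of Σ_t A[v_t][v_{t+1}]. For example, for (i, j) = (0, 1) we minimise over 4 possible intermediate vertex sequences; the minimum is 9, attained along the walk 0 → 0 → 0 → 1.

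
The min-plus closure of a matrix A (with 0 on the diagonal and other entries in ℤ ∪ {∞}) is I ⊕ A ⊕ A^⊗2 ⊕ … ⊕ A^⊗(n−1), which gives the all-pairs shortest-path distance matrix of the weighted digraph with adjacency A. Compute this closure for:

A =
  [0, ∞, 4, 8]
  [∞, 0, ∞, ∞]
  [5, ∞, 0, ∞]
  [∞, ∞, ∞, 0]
Closure =
  [0, ∞, 4, 8]
  [∞, 0, ∞, ∞]
  [5, ∞, 0, 13]
  [∞, ∞, ∞, 0]

This is the Floyd-Warshall all-pairs shortest-path computation. For each intermediate vertex k = 0, 1, …, 3, update dist[i][j] ← min(dist[i][j], dist[i][k] + dist[k][j]). The final matrix gives, for each (i, j), the minimum total weight of any directed path from i to j (possibly empty when i = j).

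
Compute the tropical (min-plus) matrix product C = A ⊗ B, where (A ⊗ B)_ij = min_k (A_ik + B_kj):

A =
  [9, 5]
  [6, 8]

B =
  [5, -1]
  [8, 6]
A ⊗ B =
  [13, 8]
  [11, 5]

Apply the min-plus product entry-by-entry:
  C[0][0] = min over k of (A[0][0] + B[0][0] = 9 + 5 = 14, A[0][1] + B[1][0] = 5 + 8 = 13) = 13 (attained at k = 1)
  C[0][1] = min over k of (A[0][0] + B[0][1] = 9 + -1 = 8, A[0][1] + B[1][1] = 5 + 6 = 11) = 8 (attained at k = 0)
  C[1][0] = min over k of (A[1][0] + B[0][0] = 6 + 5 = 11, A[1][1] + B[1][0] = 8 + 8 = 16) = 11 (attained at k = 0)
  C[1][1] = min over k of (A[1][0] + B[0][1] = 6 + -1 = 5, A[1][1] + B[1][1] = 8 + 6 = 14) = 5 (attained at k = 0)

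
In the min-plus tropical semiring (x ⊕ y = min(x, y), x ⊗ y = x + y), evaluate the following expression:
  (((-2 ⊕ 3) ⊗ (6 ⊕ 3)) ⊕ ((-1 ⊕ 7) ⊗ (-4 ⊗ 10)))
(((-2 ⊕ 3) ⊗ (6 ⊕ 3)) ⊕ ((-1 ⊕ 7) ⊗ (-4 ⊗ 10))) = 1

Expand innermost to outermost. Recall ⊕ takes the minimum of its arguments and ⊗ takes their sum. Working out the expression (((-2 ⊕ 3) ⊗ (6 ⊕ 3)) ⊕ ((-1 ⊕ 7) ⊗ (-4 ⊗ 10))) gives 1.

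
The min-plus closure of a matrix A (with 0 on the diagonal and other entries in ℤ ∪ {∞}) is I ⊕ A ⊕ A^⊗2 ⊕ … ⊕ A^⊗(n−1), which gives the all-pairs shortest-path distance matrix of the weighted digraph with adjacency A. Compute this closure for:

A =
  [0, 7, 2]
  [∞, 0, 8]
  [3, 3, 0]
Closure =
  [0, 5, 2]
  [11, 0, 8]
  [3, 3, 0]

This is the Floyd-Warshall all-pairs shortest-path computation. For each intermediate vertex k = 0, 1, …, 2, update dist[i][j] ← min(dist[i][j], dist[i][k] + dist[k][j]). The final matrix gives, for each (i, j), the minimum total weight of any directed path from i to j (possibly empty when i = j).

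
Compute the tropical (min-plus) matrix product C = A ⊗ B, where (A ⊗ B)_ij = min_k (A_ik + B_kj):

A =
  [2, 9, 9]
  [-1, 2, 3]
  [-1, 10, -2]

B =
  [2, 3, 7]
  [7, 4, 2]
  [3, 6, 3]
A ⊗ B =
  [4, 5, 9]
  [1, 2, 4]
  [1, 2, 1]

Apply the min-plus product entry-by-entry:
  C[0][0] = min over k of (A[0][0] + B[0][0] = 2 + 2 = 4, A[0][1] + B[1][0] = 9 + 7 = 16, A[0][2] + B[2][0] = 9 + 3 = 12) = 4 (attained at k = 0)
  C[0][1] = min over k of (A[0][0] + B[0][1] = 2 + 3 = 5, A[0][1] + B[1][1] = 9 + 4 = 13, A[0][2] + B[2][1] = 9 + 6 = 15) = 5 (attained at k = 0)
  C[0][2] = min over k of (A[0][0] + B[0][2] = 2 + 7 = 9, A[0][1] + B[1][2] = 9 + 2 = 11, A[0][2] + B[2][2] = 9 + 3 = 12) = 9 (attained at k = 0)
  C[1][0] = min over k of (A[1][0] + B[0][0] = -1 + 2 = 1, A[1][1] + B[1][0] = 2 + 7 = 9, A[1][2] + B[2][0] = 3 + 3 = 6) = 1 (attained at k = 0)
  C[1][1] = min over k of (A[1][0] + B[0][1] = -1 + 3 = 2, A[1][1] + B[1][1] = 2 + 4 = 6, A[1][2] + B[2][1] = 3 + 6 = 9) = 2 (attained at k = 0)
  C[1][2] = min over k of (A[1][0] + B[0][2] = -1 + 7 = 6, A[1][1] + B[1][2] = 2 + 2 = 4, A[1][2] + B[2][2] = 3 + 3 = 6) = 4 (attained at k = 1)
  C[2][0] = min over k of (A[2][0] + B[0][0] = -1 + 2 = 1, A[2][1] + B[1][0] = 10 + 7 = 17, A[2][2] + B[2][0] = -2 + 3 = 1) = 1 (attained at k = 0)
  C[2][1] = min over k of (A[2][0] + B[0][1] = -1 + 3 = 2, A[2][1] + B[1][1] = 10 + 4 = 14, A[2][2] + B[2][1] = -2 + 6 = 4) = 2 (attained at k = 0)
  C[2][2] = min over k of (A[2][0] + B[0][2] = -1 + 7 = 6, A[2][1] + B[1][2] = 10 + 2 = 12, A[2][2] + B[2][2] = -2 + 3 = 1) = 1 (attained at k = 2)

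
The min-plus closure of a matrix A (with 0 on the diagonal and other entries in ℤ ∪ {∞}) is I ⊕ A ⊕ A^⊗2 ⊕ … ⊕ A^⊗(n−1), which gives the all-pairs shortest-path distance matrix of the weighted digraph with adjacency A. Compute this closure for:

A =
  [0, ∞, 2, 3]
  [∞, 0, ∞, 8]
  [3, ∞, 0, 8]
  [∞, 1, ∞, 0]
Closure =
  [0, 4, 2, 3]
  [∞, 0, ∞, 8]
  [3, 7, 0, 6]
  [∞, 1, ∞, 0]

This is the Floyd-Warshall all-pairs shortest-path computation. For each intermediate vertex k = 0, 1, …, 3, update dist[i][j] ← min(dist[i][j], dist[i][k] + dist[k][j]). The final matrix gives, for each (i, j), the minimum total weight of any directed path from i to j (possibly empty when i = j).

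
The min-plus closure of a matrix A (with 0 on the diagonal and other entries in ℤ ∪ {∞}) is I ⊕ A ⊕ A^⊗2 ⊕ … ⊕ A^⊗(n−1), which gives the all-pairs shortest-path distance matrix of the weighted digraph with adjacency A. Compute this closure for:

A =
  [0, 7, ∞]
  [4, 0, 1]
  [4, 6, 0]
Closure =
  [0, 7, 8]
  [4, 0, 1]
  [4, 6, 0]

This is the Floyd-Warshall all-pairs shortest-path computation. For each intermediate vertex k = 0, 1, …, 2, update dist[i][j] ← min(dist[i][j], dist[i][k] + dist[k][j]). The final matrix gives, for each (i, j), the minimum total weight of any directed path from i to j (possibly empty when i = j).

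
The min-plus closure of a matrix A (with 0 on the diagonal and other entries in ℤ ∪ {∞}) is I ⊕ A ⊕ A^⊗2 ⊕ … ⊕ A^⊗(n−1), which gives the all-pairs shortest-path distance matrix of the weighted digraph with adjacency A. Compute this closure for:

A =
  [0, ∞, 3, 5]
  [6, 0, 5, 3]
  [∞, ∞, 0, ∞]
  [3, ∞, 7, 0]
Closure =
  [0, ∞, 3, 5]
  [6, 0, 5, 3]
  [∞, ∞, 0, ∞]
  [3, ∞, 6, 0]

This is the Floyd-Warshall all-pairs shortest-path computation. For each intermediate vertex k = 0, 1, …, 3, update dist[i][j] ← min(dist[i][j], dist[i][k] + dist[k][j]). The final matrix gives, for each (i, j), the minimum total weight of any directed path from i to j (possibly empty when i = j).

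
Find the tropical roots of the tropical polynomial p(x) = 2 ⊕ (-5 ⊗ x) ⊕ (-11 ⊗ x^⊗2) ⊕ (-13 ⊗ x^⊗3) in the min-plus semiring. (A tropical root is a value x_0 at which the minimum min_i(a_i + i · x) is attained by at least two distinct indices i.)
Roots: {2, 6, 7}

Each tropical root is a break point of the lower envelope of the lines y = a_i + i · x (there are 4 lines, with slopes 0, 1, ..., 3). Only the lines that attain the minimum somewhere contribute to roots; other lines are dominated. Here the surviving (envelope) indices are i = 3, i = 2, i = 1, i = 0.
Intersections between consecutive envelope lines give the roots: for adjacent envelope indices i < j the intersection is x = (a_i − a_j) / (j − i). Reading off the sorted break points: {2, 6, 7}.
Verification: at each break x_0, at least two indices attain the minimum of min_i(a_i + i · x_0).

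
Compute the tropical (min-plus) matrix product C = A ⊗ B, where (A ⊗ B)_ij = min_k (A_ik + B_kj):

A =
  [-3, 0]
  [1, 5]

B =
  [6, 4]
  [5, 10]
A ⊗ B =
  [3, 1]
  [7, 5]

Apply the min-plus product entry-by-entry:
  C[0][0] = min over k of (A[0][0] + B[0][0] = -3 + 6 = 3, A[0][1] + B[1][0] = 0 + 5 = 5) = 3 (attained at k = 0)
  C[0][1] = min over k of (A[0][0] + B[0][1] = -3 + 4 = 1, A[0][1] + B[1][1] = 0 + 10 = 10) = 1 (attained at k = 0)
  C[1][0] = min over k of (A[1][0] + B[0][0] = 1 + 6 = 7, A[1][1] + B[1][0] = 5 + 5 = 10) = 7 (attained at k = 0)
  C[1][1] = min over k of (A[1][0] + B[0][1] = 1 + 4 = 5, A[1][1] + B[1][1] = 5 + 10 = 15) = 5 (attained at k = 0)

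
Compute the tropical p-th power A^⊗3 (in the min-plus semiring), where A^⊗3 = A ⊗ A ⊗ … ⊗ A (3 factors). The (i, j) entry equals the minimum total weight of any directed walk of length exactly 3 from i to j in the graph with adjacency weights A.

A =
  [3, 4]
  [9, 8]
A^⊗3 =
  [9, 10]
  [15, 16]

Each entry (A^⊗3)_ij equals the minimum over all length-3 walks i = v_0 → v_1 → … → v_3 = j of Σ_t A[v_t][v_{t+1}]. For example, for (i, j) = (0, 1) we minimise over 4 possible intermediate vertex sequences; the minimum is 10, attained along the walk 0 → 0 → 0 → 1.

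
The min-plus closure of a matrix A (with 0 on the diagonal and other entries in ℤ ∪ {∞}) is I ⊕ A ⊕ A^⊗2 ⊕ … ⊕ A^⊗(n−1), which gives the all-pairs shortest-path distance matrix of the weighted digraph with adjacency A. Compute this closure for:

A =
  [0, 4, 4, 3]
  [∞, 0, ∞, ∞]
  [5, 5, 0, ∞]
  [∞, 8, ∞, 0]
Closure =
  [0, 4, 4, 3]
  [∞, 0, ∞, ∞]
  [5, 5, 0, 8]
  [∞, 8, ∞, 0]

This is the Floyd-Warshall all-pairs shortest-path computation. For each intermediate vertex k = 0, 1, …, 3, update dist[i][j] ← min(dist[i][j], dist[i][k] + dist[k][j]). The final matrix gives, for each (i, j), the minimum total weight of any directed path from i to j (possibly empty when i = j).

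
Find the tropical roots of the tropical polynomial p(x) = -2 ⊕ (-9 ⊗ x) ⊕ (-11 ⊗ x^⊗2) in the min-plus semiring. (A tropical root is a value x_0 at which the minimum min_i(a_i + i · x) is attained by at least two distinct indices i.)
Roots: {2, 7}

Each tropical root is a break point of the lower envelope of the lines y = a_i + i · x (there are 3 lines, with slopes 0, 1, ..., 2). Only the lines that attain the minimum somewhere contribute to roots; other lines are dominated. Here the surviving (envelope) indices are i = 2, i = 1, i = 0.
Intersections between consecutive envelope lines give the roots: for adjacent envelope indices i < j the intersection is x = (a_i − a_j) / (j − i). Reading off the sorted break points: {2, 7}.
Verification: at each break x_0, at least two indices attain the minimum of min_i(a_i + i · x_0).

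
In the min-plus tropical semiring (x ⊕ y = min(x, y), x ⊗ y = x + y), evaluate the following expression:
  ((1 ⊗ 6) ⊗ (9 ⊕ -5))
((1 ⊗ 6) ⊗ (9 ⊕ -5)) = 2

Expand innermost to outermost. Recall ⊕ takes the minimum of its arguments and ⊗ takes their sum. Working out the expression ((1 ⊗ 6) ⊗ (9 ⊕ -5)) gives 2.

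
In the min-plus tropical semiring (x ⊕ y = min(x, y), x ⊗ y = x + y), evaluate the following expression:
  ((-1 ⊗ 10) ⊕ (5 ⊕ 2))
((-1 ⊗ 10) ⊕ (5 ⊕ 2)) = 2

Expand innermost to outermost. Recall ⊕ takes the minimum of its arguments and ⊗ takes their sum. Working out the expression ((-1 ⊗ 10) ⊕ (5 ⊕ 2)) gives 2.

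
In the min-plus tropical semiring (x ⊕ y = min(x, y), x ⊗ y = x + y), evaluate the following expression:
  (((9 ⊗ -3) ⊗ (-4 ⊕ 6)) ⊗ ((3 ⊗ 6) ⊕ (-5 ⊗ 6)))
(((9 ⊗ -3) ⊗ (-4 ⊕ 6)) ⊗ ((3 ⊗ 6) ⊕ (-5 ⊗ 6))) = 3

Expand innermost to outermost. Recall ⊕ takes the minimum of its arguments and ⊗ takes their sum. Working out the expression (((9 ⊗ -3) ⊗ (-4 ⊕ 6)) ⊗ ((3 ⊗ 6) ⊕ (-5 ⊗ 6))) gives 3.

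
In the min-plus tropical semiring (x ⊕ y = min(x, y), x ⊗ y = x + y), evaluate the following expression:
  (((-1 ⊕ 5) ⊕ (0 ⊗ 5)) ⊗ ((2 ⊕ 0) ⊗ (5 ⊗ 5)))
(((-1 ⊕ 5) ⊕ (0 ⊗ 5)) ⊗ ((2 ⊕ 0) ⊗ (5 ⊗ 5))) = 9

Expand innermost to outermost. Recall ⊕ takes the minimum of its arguments and ⊗ takes their sum. Working out the expression (((-1 ⊕ 5) ⊕ (0 ⊗ 5)) ⊗ ((2 ⊕ 0) ⊗ (5 ⊗ 5))) gives 9.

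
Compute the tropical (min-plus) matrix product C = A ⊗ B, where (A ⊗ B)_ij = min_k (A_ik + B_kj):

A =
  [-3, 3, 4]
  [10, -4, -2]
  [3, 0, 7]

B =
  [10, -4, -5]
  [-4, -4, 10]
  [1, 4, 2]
A ⊗ B =
  [-1, -7, -8]
  [-8, -8, 0]
  [-4, -4, -2]

Apply the min-plus product entry-by-entry:
  C[0][0] = min over k of (A[0][0] + B[0][0] = -3 + 10 = 7, A[0][1] + B[1][0] = 3 + -4 = -1, A[0][2] + B[2][0] = 4 + 1 = 5) = -1 (attained at k = 1)
  C[0][1] = min over k of (A[0][0] + B[0][1] = -3 + -4 = -7, A[0][1] + B[1][1] = 3 + -4 = -1, A[0][2] + B[2][1] = 4 + 4 = 8) = -7 (attained at k = 0)
  C[0][2] = min over k of (A[0][0] + B[0][2] = -3 + -5 = -8, A[0][1] + B[1][2] = 3 + 10 = 13, A[0][2] + B[2][2] = 4 + 2 = 6) = -8 (attained at k = 0)
  C[1][0] = min over k of (A[1][0] + B[0][0] = 10 + 10 = 20, A[1][1] + B[1][0] = -4 + -4 = -8, A[1][2] + B[2][0] = -2 + 1 = -1) = -8 (attained at k = 1)
  C[1][1] = min over k of (A[1][0] + B[0][1] = 10 + -4 = 6, A[1][1] + B[1][1] = -4 + -4 = -8, A[1][2] + B[2][1] = -2 + 4 = 2) = -8 (attained at k = 1)
  C[1][2] = min over k of (A[1][0] + B[0][2] = 10 + -5 = 5, A[1][1] + B[1][2] = -4 + 10 = 6, A[1][2] + B[2][2] = -2 + 2 = 0) = 0 (attained at k = 2)
  C[2][0] = min over k of (A[2][0] + B[0][0] = 3 + 10 = 13, A[2][1] + B[1][0] = 0 + -4 = -4, A[2][2] + B[2][0] = 7 + 1 = 8) = -4 (attained at k = 1)
  C[2][1] = min over k of (A[2][0] + B[0][1] = 3 + -4 = -1, A[2][1] + B[1][1] = 0 + -4 = -4, A[2][2] + B[2][1] = 7 + 4 = 11) = -4 (attained at k = 1)
  C[2][2] = min over k of (A[2][0] + B[0][2] = 3 + -5 = -2, A[2][1] + B[1][2] = 0 + 10 = 10, A[2][2] + B[2][2] = 7 + 2 = 9) = -2 (attained at k = 0)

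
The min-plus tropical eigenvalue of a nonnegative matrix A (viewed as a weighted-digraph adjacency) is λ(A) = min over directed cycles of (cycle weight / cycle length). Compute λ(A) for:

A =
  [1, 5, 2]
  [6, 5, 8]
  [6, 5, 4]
λ(A) = 1

Enumerate directed cycles and compute their means (weight / length). Sample:
  cycle 0 → 0: weight = 1, length = 1, mean = 1/1 ≈ 1.000
  cycle 1 → 1: weight = 5, length = 1, mean = 5/1 ≈ 5.000
  cycle 2 → 2: weight = 4, length = 1, mean = 4/1 ≈ 4.000
  cycle 0 → 1 → 0: weight = 11, length = 2, mean = 11/2 ≈ 5.500
  cycle 0 → 2 → 0: weight = 8, length = 2, mean = 8/2 ≈ 4.000
  cycle 1 → 0 → 1: weight = 11, length = 2, mean = 11/2 ≈ 5.500
Minimum mean = 1.000, attained e.g. along the cycle 0 → 0 with weight 1 and length 1. So λ(A) = 1/1 = 1.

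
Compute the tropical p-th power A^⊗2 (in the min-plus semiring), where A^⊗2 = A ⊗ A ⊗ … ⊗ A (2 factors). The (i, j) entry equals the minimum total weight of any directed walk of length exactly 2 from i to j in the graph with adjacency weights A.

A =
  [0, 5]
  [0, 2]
A^⊗2 =
  [0, 5]
  [0, 4]

Each entry (A^⊗2)_ij equals the minimum over all length-2 walks i = v_0 → v_1 → … → v_2 = j of Σ_t A[v_t][v_{t+1}]. For example, for (i, j) = (0, 1) we minimise over 2 possible intermediate vertex sequences; the minimum is 5, attained along the walk 0 → 0 → 1.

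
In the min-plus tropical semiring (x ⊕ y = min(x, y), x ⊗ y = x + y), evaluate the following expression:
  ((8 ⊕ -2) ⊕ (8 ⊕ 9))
((8 ⊕ -2) ⊕ (8 ⊕ 9)) = -2

Expand innermost to outermost. Recall ⊕ takes the minimum of its arguments and ⊗ takes their sum. Working out the expression ((8 ⊕ -2) ⊕ (8 ⊕ 9)) gives -2.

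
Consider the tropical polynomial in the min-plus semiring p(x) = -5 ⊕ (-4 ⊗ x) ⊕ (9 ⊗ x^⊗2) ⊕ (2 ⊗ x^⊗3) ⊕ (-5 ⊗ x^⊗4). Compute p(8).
p(8) = -5

A tropical monomial a ⊗ x^⊗i evaluates to a + i · x. Evaluating each term at x = 8:
  Term 0 contributes -5 + 0 · 8 = -5
  Term 1 contributes -4 + 1 · 8 = 4
  Term 2 contributes 9 + 2 · 8 = 25
  Term 3 contributes 2 + 3 · 8 = 26
  Term 4 contributes -5 + 4 · 8 = 27
p(8) = ⊕ of these = min[-5, 4, 25, 26, 27] = -5.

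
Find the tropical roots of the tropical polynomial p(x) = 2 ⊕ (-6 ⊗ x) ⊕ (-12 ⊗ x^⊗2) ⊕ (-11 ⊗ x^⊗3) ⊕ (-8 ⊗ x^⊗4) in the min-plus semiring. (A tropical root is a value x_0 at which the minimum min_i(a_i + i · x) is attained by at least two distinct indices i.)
Roots: {-3, -1, 6, 8}

Each tropical root is a break point of the lower envelope of the lines y = a_i + i · x (there are 5 lines, with slopes 0, 1, ..., 4). Only the lines that attain the minimum somewhere contribute to roots; other lines are dominated. Here the surviving (envelope) indices are i = 4, i = 3, i = 2, i = 1, i = 0.
Intersections between consecutive envelope lines give the roots: for adjacent envelope indices i < j the intersection is x = (a_i − a_j) / (j − i). Reading off the sorted break points: {-3, -1, 6, 8}.
Verification: at each break x_0, at least two indices attain the minimum of min_i(a_i + i · x_0).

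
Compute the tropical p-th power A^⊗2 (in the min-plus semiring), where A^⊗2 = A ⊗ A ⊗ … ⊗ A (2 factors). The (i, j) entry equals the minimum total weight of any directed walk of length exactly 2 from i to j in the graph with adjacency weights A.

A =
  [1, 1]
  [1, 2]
A^⊗2 =
  [2, 2]
  [2, 2]

Each entry (A^⊗2)_ij equals the minimum over all length-2 walks i = v_0 → v_1 → … → v_2 = j of Σ_t A[v_t][v_{t+1}]. For example, for (i, j) = (0, 1) we minimise over 2 possible intermediate vertex sequences; the minimum is 2, attained along the walk 0 → 0 → 1.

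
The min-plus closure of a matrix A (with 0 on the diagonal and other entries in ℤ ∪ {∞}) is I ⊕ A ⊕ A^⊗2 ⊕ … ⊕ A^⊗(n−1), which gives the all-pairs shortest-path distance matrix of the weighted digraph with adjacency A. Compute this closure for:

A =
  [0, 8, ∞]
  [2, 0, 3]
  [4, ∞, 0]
Closure =
  [0, 8, 11]
  [2, 0, 3]
  [4, 12, 0]

This is the Floyd-Warshall all-pairs shortest-path computation. For each intermediate vertex k = 0, 1, …, 2, update dist[i][j] ← min(dist[i][j], dist[i][k] + dist[k][j]). The final matrix gives, for each (i, j), the minimum total weight of any directed path from i to j (possibly empty when i = j).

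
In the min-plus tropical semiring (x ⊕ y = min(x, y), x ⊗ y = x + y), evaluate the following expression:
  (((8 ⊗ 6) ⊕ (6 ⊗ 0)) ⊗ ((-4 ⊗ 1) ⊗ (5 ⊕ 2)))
(((8 ⊗ 6) ⊕ (6 ⊗ 0)) ⊗ ((-4 ⊗ 1) ⊗ (5 ⊕ 2))) = 5

Expand innermost to outermost. Recall ⊕ takes the minimum of its arguments and ⊗ takes their sum. Working out the expression (((8 ⊗ 6) ⊕ (6 ⊗ 0)) ⊗ ((-4 ⊗ 1) ⊗ (5 ⊕ 2))) gives 5.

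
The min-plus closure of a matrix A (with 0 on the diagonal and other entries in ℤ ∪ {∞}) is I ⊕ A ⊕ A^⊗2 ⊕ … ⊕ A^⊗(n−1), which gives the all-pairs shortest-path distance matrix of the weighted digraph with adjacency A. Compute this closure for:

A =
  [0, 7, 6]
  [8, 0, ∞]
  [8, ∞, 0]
Closure =
  [0, 7, 6]
  [8, 0, 14]
  [8, 15, 0]

This is the Floyd-Warshall all-pairs shortest-path computation. For each intermediate vertex k = 0, 1, …, 2, update dist[i][j] ← min(dist[i][j], dist[i][k] + dist[k][j]). The final matrix gives, for each (i, j), the minimum total weight of any directed path from i to j (possibly empty when i = j).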